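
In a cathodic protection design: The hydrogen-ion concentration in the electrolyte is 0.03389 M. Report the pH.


pH = −log10[H+]
pH = −log10(0.03389) = 1.47

1.47


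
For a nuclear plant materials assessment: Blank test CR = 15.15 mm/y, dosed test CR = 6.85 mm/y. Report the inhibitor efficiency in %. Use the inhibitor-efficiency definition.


Apply the inhibitor-efficiency definition: IE = (CR_blank − CR_inh)/CR_blank × 100
IE = (15.15 − 6.85) / 15.15 × 100
IE = 8.3 / 15.15 × 100 = 54.8 %

54.8 %


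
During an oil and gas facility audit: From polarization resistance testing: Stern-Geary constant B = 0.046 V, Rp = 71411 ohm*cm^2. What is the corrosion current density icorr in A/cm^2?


Apply the Stern-Geary relation: icorr = B / Rp
icorr = 0.046 / 71411 = 6.442×10^-7 A/cm^2

6.442×10^-7 A/cm^2


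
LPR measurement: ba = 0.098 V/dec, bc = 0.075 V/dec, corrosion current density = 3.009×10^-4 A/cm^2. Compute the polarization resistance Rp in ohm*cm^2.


Apply the Stern-Geary equation: Rp = ba*bc / (2.303*icorr*(ba+bc))
ba*bc = 0.098*0.075 = 0.00735
ba+bc = 0.173; 2.303*icorr*(ba+bc) = 2.303*3.009×10^-4*0.173 = 1.1988428×10^-4
Rp = 0.00735 / 1.1988428×10^-4 = 61.3 ohm*cm^2

61.3 ohm*cm^2


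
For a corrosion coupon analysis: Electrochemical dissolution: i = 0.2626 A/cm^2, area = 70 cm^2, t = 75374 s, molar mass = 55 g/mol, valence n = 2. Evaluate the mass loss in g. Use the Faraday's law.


Apply Faraday's law: m = i*A*t*M / (n*F)
Total charge passed Q = i*A*t = 0.2626*70*75374 = 1385524.868 C
m = Q*M/(n*F) = 1385524.868*55/(2*96485) = 394.9001 g

394.9001 g


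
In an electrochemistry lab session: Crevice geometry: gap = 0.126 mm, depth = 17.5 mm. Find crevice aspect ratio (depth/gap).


Aspect ratio = depth / gap
Ratio = 17.5 / 0.126 = 138.9

138.9


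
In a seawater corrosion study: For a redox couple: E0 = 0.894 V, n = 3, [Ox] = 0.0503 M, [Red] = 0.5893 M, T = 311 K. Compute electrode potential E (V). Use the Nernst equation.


Apply the Nernst equation: E = E0 + (RT/nF)*ln([Ox]/[Red])
Step 1: RT/nF = 8.314*311/(3*96485) = 0.00893284 V
Step 2: [Ox]/[Red] = 0.0503/0.5893 = 0.085356
Step 3: ln(0.085356) = -2.460925
Step 4: correction = 0.00893284 * -2.460925 = -0.022 V
E = 0.894 + -0.022 = 0.872 V

0.872 V


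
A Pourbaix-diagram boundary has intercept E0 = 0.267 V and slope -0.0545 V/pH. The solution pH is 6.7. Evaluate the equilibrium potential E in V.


Apply the Pourbaix line equation: E = E0 + slope*pH
E = 0.267 + (-0.0545)*6.7 = 0.267 + (-0.36515) = -0.09815 V
Rounded to 4 decimal places: E = -0.0982 V

-0.0982 V


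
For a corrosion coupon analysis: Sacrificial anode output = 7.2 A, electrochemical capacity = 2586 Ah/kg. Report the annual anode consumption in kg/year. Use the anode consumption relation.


Annual consumption = current * hours per year / capacity
Rate = 7.2 * 8760 / 2586 = 24.4 kg/year

24.4 kg/year


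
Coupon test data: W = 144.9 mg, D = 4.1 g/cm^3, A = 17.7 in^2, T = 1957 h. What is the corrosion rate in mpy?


Apply the mpy weight-loss relation: CR = 534 * W / (D * A * T)
Numerator: 534 * 144.9 = 77376.6
Denominator: 4.1 * 17.7 * 1957 = 142019.49
CR = 77376.6 / 142019.49 = 0.545 mpy

0.545 mpy


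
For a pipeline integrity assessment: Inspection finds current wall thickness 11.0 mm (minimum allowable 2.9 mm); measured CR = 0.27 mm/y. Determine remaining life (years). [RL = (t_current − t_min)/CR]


Apply the remaining-life relation: RL = (t_current − t_min) / CR
RL = (11.0 − 2.9) / 0.27 = 8.1 / 0.27 = 30.0 years

30.0 years


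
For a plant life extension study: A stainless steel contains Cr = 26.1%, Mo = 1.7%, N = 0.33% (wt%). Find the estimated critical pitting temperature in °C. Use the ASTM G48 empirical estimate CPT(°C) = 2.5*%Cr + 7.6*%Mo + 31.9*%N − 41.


Apply the ASTM G48 empirical CPT estimate: CPT(°C) = 2.5*%Cr + 7.6*%Mo + 31.9*%N − 41
2.5*26.1 = 65.25; 7.6*1.7 = 12.92; 31.9*0.33 = 10.527
CPT = 65.25 + 12.92 + 10.527 − 41 = 47.697 °C
Rounded to 0.1 °C: CPT ≈ 47.7 °C

47.7 °C


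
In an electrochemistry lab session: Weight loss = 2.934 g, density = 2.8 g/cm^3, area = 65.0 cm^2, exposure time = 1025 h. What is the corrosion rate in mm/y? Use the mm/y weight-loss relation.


Apply the mm/y weight-loss relation: CR = 87600 * W / (D * A * T)
Numerator: 87600 * 2.934 = 257018.4
Denominator: 2.8 * 65.0 * 1025 = 186550.0
CR = 257018.4 / 186550.0 = 1.3777 mm/y

1.3777 mm/y


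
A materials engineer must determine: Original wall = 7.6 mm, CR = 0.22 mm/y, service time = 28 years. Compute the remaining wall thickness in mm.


Remaining wall = original − CR × time
t = 7.6 − 0.22*28 = 7.6 − 6.16 = 1.44 mm

1.44 mm


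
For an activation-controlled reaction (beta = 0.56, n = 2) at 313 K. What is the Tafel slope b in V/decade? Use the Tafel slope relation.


Apply the Tafel slope relation: b = 2.303*R*T/(beta*n*F)
Numerator: 2.303 * 8.314 * 313 = 5993.06
Denominator: 0.56 * 2 * 96485 = 108063.2
b = 5993.06 / 108063.2 = 0.055 V/decade

0.055 V/decade


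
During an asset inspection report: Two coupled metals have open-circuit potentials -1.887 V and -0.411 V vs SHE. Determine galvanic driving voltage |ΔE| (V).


Driving voltage is the absolute potential difference.
|ΔE| = |-1.887 − (-0.411)| = 1.476 V

1.476 V


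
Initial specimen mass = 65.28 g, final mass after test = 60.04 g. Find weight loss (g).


Weight loss = initial − final
WL = 65.28 − 60.04 = 5.24 g

5.24 g


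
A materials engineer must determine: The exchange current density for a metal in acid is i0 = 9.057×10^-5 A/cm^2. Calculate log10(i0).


i0 = 9.057×10^-5 A/cm^2
log10(i0) = -4.043

-4.043


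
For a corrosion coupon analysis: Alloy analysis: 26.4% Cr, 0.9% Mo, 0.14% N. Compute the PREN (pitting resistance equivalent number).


Apply the PREN formula: PREN = Cr + 3.3*Mo + 16*N
PREN = 26.4 + 3.3*0.9 + 16*0.14
PREN = 26.4 + 2.97 + 2.24 = 31.61

31.61


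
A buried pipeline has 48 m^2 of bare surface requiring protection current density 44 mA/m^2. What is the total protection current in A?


I = area * current density, then convert mA → A (÷1000)
I = 48 * 44 / 1000 = 2.11 A

2.11 A


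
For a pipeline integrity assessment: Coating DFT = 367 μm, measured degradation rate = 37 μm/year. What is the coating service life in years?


Service life = thickness / degradation rate
Life = 367 / 37 = 9.9 years

9.9 years


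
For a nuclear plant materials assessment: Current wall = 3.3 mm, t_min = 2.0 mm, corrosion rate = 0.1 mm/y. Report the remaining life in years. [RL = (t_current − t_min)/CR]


Apply the remaining-life relation: RL = (t_current − t_min) / CR
RL = (3.3 − 2.0) / 0.1 = 1.3 / 0.1 = 13.0 years

13.0 years


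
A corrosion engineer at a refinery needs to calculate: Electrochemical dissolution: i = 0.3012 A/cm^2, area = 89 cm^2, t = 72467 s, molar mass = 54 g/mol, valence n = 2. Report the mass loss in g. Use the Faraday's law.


Apply Faraday's law: m = i*A*t*M / (n*F)
Total charge passed Q = i*A*t = 0.3012*89*72467 = 1942608.3756 C
m = Q*M/(n*F) = 1942608.3756*54/(2*96485) = 543.612 g

543.612 g


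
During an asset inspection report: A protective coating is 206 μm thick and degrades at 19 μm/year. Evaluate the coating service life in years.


Service life = thickness / degradation rate
Life = 206 / 19 = 10.8 years

10.8 years


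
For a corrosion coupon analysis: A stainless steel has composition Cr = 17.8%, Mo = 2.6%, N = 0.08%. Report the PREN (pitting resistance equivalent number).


Apply the PREN formula: PREN = Cr + 3.3*Mo + 16*N
PREN = 17.8 + 3.3*2.6 + 16*0.08
PREN = 17.8 + 8.58 + 1.28 = 27.66

27.66


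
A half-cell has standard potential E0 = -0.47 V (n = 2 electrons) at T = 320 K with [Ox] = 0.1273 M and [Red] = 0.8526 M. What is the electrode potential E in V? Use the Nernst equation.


Apply the Nernst equation: E = E0 + (RT/nF)*ln([Ox]/[Red])
Step 1: RT/nF = 8.314*320/(2*96485) = 0.01378701 V
Step 2: [Ox]/[Red] = 0.1273/0.8526 = 0.149308
Step 3: ln(0.149308) = -1.901744
Step 4: correction = 0.01378701 * -1.901744 = -0.026 V
E = -0.47 + -0.026 = -0.496 V

-0.496 V


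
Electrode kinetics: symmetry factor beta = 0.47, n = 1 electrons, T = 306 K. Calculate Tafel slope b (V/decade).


Apply the Tafel slope relation: b = 2.303*R*T/(beta*n*F)
Numerator: 2.303 * 8.314 * 306 = 5859.03
Denominator: 0.47 * 1 * 96485 = 45347.95
b = 5859.03 / 45347.95 = 0.129 V/decade

0.129 V/decade


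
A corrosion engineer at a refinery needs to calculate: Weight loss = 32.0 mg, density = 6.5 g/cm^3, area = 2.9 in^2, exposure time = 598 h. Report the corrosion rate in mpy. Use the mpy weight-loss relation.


Apply the mpy weight-loss relation: CR = 534 * W / (D * A * T)
Numerator: 534 * 32.0 = 17088.0
Denominator: 6.5 * 2.9 * 598 = 11272.3
CR = 17088.0 / 11272.3 = 1.516 mpy

1.516 mpy


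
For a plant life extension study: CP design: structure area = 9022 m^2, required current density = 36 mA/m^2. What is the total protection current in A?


I = area * current density, then convert mA → A (÷1000)
I = 9022 * 36 / 1000 = 324.79 A

324.79 A


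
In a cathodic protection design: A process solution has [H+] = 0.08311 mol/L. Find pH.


pH = −log10[H+]
pH = −log10(0.08311) = 1.08

1.08


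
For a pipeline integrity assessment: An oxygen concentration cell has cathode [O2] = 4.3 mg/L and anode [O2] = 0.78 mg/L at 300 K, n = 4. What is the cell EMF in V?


Apply the Nernst concentration-cell relation: E = (RT/nF)*ln(C_cathode/C_anode)
RT/nF = 8.314*300/(4*96485) = 0.00646266 V
ln(4.3/0.78) = 1.70708
E = 0.00646266 * 1.70708 = 0.01103 V

0.01103 V


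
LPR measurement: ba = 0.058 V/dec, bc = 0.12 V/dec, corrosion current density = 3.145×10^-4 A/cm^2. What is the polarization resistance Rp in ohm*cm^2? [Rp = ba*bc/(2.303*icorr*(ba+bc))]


Apply the Stern-Geary equation: Rp = ba*bc / (2.303*icorr*(ba+bc))
ba*bc = 0.058*0.12 = 0.00696
ba+bc = 0.178; 2.303*icorr*(ba+bc) = 2.303*3.145×10^-4*0.178 = 1.2892424×10^-4
Rp = 0.00696 / 1.2892424×10^-4 = 54.0 ohm*cm^2

54.0 ohm*cm^2


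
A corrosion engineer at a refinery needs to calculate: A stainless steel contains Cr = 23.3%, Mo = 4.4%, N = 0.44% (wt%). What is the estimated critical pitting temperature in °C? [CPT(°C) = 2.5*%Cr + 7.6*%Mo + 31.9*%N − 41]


Apply the ASTM G48 empirical CPT estimate: CPT(°C) = 2.5*%Cr + 7.6*%Mo + 31.9*%N − 41
2.5*23.3 = 58.25; 7.6*4.4 = 33.44; 31.9*0.44 = 14.036
CPT = 58.25 + 33.44 + 14.036 − 41 = 64.726 °C
Rounded to 0.1 °C: CPT ≈ 64.7 °C

64.7 °C


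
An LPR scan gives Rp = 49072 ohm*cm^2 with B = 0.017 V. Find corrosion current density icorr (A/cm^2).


Apply the Stern-Geary relation: icorr = B / Rp
icorr = 0.017 / 49072 = 3.464×10^-7 A/cm^2

3.464×10^-7 A/cm^2


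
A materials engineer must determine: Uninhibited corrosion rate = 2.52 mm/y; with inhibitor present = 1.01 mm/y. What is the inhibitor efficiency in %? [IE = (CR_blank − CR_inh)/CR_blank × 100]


Apply the inhibitor-efficiency definition: IE = (CR_blank − CR_inh)/CR_blank × 100
IE = (2.52 − 1.01) / 2.52 × 100
IE = 1.51 / 2.52 × 100 = 59.9 %

59.9 %


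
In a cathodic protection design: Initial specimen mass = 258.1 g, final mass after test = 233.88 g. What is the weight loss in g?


Weight loss = initial − final
WL = 258.1 − 233.88 = 24.22 g

24.22 g


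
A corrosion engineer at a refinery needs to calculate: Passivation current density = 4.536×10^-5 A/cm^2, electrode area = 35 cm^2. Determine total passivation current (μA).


I = i_pass * A, then convert A → μA (×10^6)
I = 4.536×10^-5 * 35 * 10^6 = 1587.6 μA

1587.6 μA


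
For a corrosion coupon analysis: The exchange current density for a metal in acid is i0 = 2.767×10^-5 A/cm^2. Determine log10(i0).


i0 = 2.767×10^-5 A/cm^2
log10(i0) = -4.558

-4.558


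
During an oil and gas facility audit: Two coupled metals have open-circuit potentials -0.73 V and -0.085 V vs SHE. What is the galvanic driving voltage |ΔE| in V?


Driving voltage is the absolute potential difference.
|ΔE| = |-0.73 − (-0.085)| = 0.645 V

0.645 V


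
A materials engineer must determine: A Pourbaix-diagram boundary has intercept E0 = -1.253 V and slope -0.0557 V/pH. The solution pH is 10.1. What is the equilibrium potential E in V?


Apply the Pourbaix line equation: E = E0 + slope*pH
E = -1.253 + (-0.0557)*10.1 = -1.253 + (-0.56257) = -1.81557 V
Rounded to 4 decimal places: E = -1.8156 V

-1.8156 V


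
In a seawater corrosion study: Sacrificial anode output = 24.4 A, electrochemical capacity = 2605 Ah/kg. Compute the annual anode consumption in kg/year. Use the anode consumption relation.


Annual consumption = current * hours per year / capacity
Rate = 24.4 * 8760 / 2605 = 82.1 kg/year

82.1 kg/year


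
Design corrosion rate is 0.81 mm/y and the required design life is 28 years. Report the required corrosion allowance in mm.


Corrosion allowance = CR × design life
CA = 0.81 * 28 = 22.68 mm

22.68 mm


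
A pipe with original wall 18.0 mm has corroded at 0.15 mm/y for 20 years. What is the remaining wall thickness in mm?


Remaining wall = original − CR × time
t = 18.0 − 0.15*20 = 18.0 − 3.0 = 15.0 mm

15.0 mm


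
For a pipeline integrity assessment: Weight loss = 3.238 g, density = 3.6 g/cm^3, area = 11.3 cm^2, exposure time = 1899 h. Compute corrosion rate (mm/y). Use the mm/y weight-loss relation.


Apply the mm/y weight-loss relation: CR = 87600 * W / (D * A * T)
Numerator: 87600 * 3.238 = 283648.8
Denominator: 3.6 * 11.3 * 1899 = 77251.32
CR = 283648.8 / 77251.32 = 3.6718 mm/y

3.6718 mm/y


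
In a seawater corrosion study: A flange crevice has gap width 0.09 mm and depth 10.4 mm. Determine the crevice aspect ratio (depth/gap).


Aspect ratio = depth / gap
Ratio = 10.4 / 0.09 = 115.6

115.6


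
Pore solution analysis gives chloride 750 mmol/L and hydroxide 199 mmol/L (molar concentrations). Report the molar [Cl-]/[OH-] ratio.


Threshold parameter = [Cl-] / [OH-] (molar basis; both in mmol/L, so units cancel)
Ratio = 750 / 199 = 3.77

3.77


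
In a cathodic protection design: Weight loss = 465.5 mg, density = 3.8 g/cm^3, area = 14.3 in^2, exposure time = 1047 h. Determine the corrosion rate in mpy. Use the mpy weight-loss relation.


Apply the mpy weight-loss relation: CR = 534 * W / (D * A * T)
Numerator: 534 * 465.5 = 248577.0
Denominator: 3.8 * 14.3 * 1047 = 56893.98
CR = 248577.0 / 56893.98 = 4.36913 mpy

4.36913 mpy


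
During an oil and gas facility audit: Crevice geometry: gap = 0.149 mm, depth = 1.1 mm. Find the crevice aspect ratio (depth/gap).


Aspect ratio = depth / gap
Ratio = 1.1 / 0.149 = 7.4

7.4


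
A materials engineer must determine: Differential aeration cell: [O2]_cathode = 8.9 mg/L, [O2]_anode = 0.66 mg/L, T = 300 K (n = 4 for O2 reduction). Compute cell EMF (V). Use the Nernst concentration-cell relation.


Apply the Nernst concentration-cell relation: E = (RT/nF)*ln(C_cathode/C_anode)
RT/nF = 8.314*300/(4*96485) = 0.00646266 V
ln(8.9/0.66) = 2.60157
E = 0.00646266 * 2.60157 = 0.01681 V

0.01681 V


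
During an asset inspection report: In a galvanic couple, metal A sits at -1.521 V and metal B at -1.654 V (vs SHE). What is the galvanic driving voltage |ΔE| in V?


Driving voltage is the absolute potential difference.
|ΔE| = |-1.521 − (-1.654)| = 0.133 V

0.133 V


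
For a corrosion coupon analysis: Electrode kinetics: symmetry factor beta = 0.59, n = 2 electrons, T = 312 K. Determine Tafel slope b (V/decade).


Apply the Tafel slope relation: b = 2.303*R*T/(beta*n*F)
Numerator: 2.303 * 8.314 * 312 = 5973.91
Denominator: 0.59 * 2 * 96485 = 113852.3
b = 5973.91 / 113852.3 = 0.052 V/decade

0.052 V/decade


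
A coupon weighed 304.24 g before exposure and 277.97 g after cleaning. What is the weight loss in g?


Weight loss = initial − final
WL = 304.24 − 277.97 = 26.27 g

26.27 g


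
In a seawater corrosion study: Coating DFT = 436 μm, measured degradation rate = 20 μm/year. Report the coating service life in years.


Service life = thickness / degradation rate
Life = 436 / 20 = 21.8 years

21.8 years


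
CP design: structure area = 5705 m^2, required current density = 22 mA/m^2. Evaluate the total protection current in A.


I = area * current density, then convert mA → A (÷1000)
I = 5705 * 22 / 1000 = 125.51 A

125.51 A


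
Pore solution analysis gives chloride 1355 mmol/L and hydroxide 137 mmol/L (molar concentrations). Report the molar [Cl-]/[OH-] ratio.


Threshold parameter = [Cl-] / [OH-] (molar basis; both in mmol/L, so units cancel)
Ratio = 1355 / 137 = 9.89

9.89


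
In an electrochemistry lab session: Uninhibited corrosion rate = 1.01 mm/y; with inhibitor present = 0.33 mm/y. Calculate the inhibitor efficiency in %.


Apply the inhibitor-efficiency definition: IE = (CR_blank − CR_inh)/CR_blank × 100
IE = (1.01 − 0.33) / 1.01 × 100
IE = 0.68 / 1.01 × 100 = 67.3 %

67.3 %


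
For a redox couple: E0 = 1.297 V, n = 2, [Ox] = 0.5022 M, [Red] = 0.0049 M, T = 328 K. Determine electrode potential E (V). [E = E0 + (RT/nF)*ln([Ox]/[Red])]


Apply the Nernst equation: E = E0 + (RT/nF)*ln([Ox]/[Red])
Step 1: RT/nF = 8.314*328/(2*96485) = 0.01413169 V
Step 2: [Ox]/[Red] = 0.5022/0.0049 = 102.489796
Step 3: ln(102.489796) = 4.629763
Step 4: correction = 0.01413169 * 4.629763 = 0.0654 V
E = 1.297 + 0.0654 = 1.3624 V

1.3624 V


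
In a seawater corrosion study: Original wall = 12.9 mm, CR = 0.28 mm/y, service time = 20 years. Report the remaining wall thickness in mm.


Remaining wall = original − CR × time
t = 12.9 − 0.28*20 = 12.9 − 5.6 = 7.3 mm

7.3 mm


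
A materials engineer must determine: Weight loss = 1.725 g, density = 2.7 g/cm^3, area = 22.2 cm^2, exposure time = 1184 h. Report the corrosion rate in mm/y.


Apply the mm/y weight-loss relation: CR = 87600 * W / (D * A * T)
Numerator: 87600 * 1.725 = 151110.0
Denominator: 2.7 * 22.2 * 1184 = 70968.96
CR = 151110.0 / 70968.96 = 2.12924 mm/y

2.12924 mm/y


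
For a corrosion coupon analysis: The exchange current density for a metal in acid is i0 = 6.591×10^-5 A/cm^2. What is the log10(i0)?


i0 = 6.591×10^-5 A/cm^2
log10(i0) = -4.181

-4.181


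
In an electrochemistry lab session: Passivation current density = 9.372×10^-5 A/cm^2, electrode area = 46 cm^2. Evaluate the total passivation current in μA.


I = i_pass * A, then convert A → μA (×10^6)
I = 9.372×10^-5 * 46 * 10^6 = 4311.12 μA

4311.12 μA


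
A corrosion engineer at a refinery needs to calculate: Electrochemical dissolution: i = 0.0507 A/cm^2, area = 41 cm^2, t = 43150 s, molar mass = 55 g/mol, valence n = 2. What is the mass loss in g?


Apply Faraday's law: m = i*A*t*M / (n*F)
Total charge passed Q = i*A*t = 0.0507*41*43150 = 89695.905 C
m = Q*M/(n*F) = 89695.905*55/(2*96485) = 25.565 g

25.565 g


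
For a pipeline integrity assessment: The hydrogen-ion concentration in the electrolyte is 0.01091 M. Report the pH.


pH = −log10[H+]
pH = −log10(0.01091) = 1.96

1.96


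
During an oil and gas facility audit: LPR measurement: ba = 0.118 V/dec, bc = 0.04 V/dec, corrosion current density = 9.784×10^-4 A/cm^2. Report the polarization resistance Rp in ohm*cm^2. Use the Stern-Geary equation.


Apply the Stern-Geary equation: Rp = ba*bc / (2.303*icorr*(ba+bc))
ba*bc = 0.118*0.04 = 0.00472
ba+bc = 0.158; 2.303*icorr*(ba+bc) = 2.303*9.784×10^-4*0.158 = 3.5601432×10^-4
Rp = 0.00472 / 3.5601432×10^-4 = 13.3 ohm*cm^2

13.3 ohm*cm^2


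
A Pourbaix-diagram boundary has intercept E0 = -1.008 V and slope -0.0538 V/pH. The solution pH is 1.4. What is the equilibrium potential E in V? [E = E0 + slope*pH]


Apply the Pourbaix line equation: E = E0 + slope*pH
E = -1.008 + (-0.0538)*1.4 = -1.008 + (-0.07532) = -1.08332 V
Rounded to 3 decimal places: E = -1.083 V

-1.083 V


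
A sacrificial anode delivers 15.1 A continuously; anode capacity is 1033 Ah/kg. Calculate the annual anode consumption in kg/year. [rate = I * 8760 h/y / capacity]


Annual consumption = current * hours per year / capacity
Rate = 15.1 * 8760 / 1033 = 128.1 kg/year

128.1 kg/year


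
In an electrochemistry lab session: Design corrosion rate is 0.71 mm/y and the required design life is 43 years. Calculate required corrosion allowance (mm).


Corrosion allowance = CR × design life
CA = 0.71 * 43 = 30.53 mm

30.53 mm


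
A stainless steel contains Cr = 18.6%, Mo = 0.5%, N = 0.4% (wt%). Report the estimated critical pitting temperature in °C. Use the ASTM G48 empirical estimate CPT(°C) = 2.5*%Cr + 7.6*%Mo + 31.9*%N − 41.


Apply the ASTM G48 empirical CPT estimate: CPT(°C) = 2.5*%Cr + 7.6*%Mo + 31.9*%N − 41
2.5*18.6 = 46.5; 7.6*0.5 = 3.8; 31.9*0.4 = 12.76
CPT = 46.5 + 3.8 + 12.76 − 41 = 22.06 °C
Rounded to 0.1 °C: CPT ≈ 22.1 °C

22.1 °C


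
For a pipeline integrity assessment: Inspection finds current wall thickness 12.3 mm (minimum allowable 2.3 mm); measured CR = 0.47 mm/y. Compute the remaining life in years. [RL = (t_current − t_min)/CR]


Apply the remaining-life relation: RL = (t_current − t_min) / CR
RL = (12.3 − 2.3) / 0.47 = 10.0 / 0.47 = 21.3 years

21.3 years


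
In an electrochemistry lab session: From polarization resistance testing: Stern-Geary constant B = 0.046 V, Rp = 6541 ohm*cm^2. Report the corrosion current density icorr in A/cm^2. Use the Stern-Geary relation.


Apply the Stern-Geary relation: icorr = B / Rp
icorr = 0.046 / 6541 = 7.033×10^-6 A/cm^2

7.033×10^-6 A/cm^2


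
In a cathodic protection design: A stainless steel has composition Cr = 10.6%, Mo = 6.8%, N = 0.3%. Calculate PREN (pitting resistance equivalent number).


Apply the PREN formula: PREN = Cr + 3.3*Mo + 16*N
PREN = 10.6 + 3.3*6.8 + 16*0.3
PREN = 10.6 + 22.44 + 4.8 = 37.84

37.84


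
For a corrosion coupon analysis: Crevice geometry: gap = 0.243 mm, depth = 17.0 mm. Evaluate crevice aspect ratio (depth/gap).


Aspect ratio = depth / gap
Ratio = 17.0 / 0.243 = 70.0

70.0


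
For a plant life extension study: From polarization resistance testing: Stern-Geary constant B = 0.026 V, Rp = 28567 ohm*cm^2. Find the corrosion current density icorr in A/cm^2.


Apply the Stern-Geary relation: icorr = B / Rp
icorr = 0.026 / 28567 = 9.101×10^-7 A/cm^2

9.101×10^-7 A/cm^2


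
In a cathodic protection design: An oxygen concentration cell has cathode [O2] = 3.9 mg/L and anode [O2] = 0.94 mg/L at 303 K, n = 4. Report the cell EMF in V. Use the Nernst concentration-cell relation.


Apply the Nernst concentration-cell relation: E = (RT/nF)*ln(C_cathode/C_anode)
RT/nF = 8.314*303/(4*96485) = 0.00652729 V
ln(3.9/0.94) = 1.42285
E = 0.00652729 * 1.42285 = 0.00929 V

0.00929 V


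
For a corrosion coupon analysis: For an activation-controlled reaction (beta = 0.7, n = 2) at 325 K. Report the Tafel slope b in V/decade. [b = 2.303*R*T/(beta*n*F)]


Apply the Tafel slope relation: b = 2.303*R*T/(beta*n*F)
Numerator: 2.303 * 8.314 * 325 = 6222.82
Denominator: 0.7 * 2 * 96485 = 135079.0
b = 6222.82 / 135079.0 = 0.046 V/decade

0.046 V/decade


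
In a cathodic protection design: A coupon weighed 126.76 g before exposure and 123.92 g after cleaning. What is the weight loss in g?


Weight loss = initial − final
WL = 126.76 − 123.92 = 2.84 g

2.84 g


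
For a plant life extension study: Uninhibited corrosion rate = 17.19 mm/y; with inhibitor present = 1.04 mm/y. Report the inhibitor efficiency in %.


Apply the inhibitor-efficiency definition: IE = (CR_blank − CR_inh)/CR_blank × 100
IE = (17.19 − 1.04) / 17.19 × 100
IE = 16.15 / 17.19 × 100 = 93.9 %

93.9 %


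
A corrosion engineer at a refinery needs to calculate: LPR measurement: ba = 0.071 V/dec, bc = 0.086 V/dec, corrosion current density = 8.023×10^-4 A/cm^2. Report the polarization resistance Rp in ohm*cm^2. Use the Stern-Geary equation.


Apply the Stern-Geary equation: Rp = ba*bc / (2.303*icorr*(ba+bc))
ba*bc = 0.071*0.086 = 0.006106
ba+bc = 0.157; 2.303*icorr*(ba+bc) = 2.303*8.023×10^-4*0.157 = 2.9008841×10^-4
Rp = 0.006106 / 2.9008841×10^-4 = 21.0 ohm*cm^2

21.0 ohm*cm^2


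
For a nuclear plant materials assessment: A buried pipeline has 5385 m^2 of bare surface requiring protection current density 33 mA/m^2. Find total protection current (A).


I = area * current density, then convert mA → A (÷1000)
I = 5385 * 33 / 1000 = 177.71 A

177.71 A


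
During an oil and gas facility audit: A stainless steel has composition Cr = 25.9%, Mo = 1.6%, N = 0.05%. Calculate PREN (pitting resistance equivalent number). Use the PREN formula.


Apply the PREN formula: PREN = Cr + 3.3*Mo + 16*N
PREN = 25.9 + 3.3*1.6 + 16*0.05
PREN = 25.9 + 5.28 + 0.8 = 31.98

31.98


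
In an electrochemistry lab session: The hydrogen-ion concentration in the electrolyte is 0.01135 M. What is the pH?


pH = −log10[H+]
pH = −log10(0.01135) = 1.95

1.95


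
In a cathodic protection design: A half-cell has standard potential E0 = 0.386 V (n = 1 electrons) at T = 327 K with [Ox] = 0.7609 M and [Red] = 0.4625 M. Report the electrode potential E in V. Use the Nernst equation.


Apply the Nernst equation: E = E0 + (RT/nF)*ln([Ox]/[Red])
Step 1: RT/nF = 8.314*327/(1*96485) = 0.02817721 V
Step 2: [Ox]/[Red] = 0.7609/0.4625 = 1.645189
Step 3: ln(1.645189) = 0.497855
Step 4: correction = 0.02817721 * 0.497855 = 0.014 V
E = 0.386 + 0.014 = 0.4 V

0.4 V


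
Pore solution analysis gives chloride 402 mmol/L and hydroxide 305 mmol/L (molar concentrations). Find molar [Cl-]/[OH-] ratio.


Threshold parameter = [Cl-] / [OH-] (molar basis; both in mmol/L, so units cancel)
Ratio = 402 / 305 = 1.32

1.32


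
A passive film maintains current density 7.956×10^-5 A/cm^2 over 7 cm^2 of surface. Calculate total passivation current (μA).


I = i_pass * A, then convert A → μA (×10^6)
I = 7.956×10^-5 * 7 * 10^6 = 556.92 μA

556.92 μA


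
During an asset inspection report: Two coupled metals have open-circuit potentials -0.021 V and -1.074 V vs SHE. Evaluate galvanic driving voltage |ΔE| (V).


Driving voltage is the absolute potential difference.
|ΔE| = |-0.021 − (-1.074)| = 1.053 V

1.053 V


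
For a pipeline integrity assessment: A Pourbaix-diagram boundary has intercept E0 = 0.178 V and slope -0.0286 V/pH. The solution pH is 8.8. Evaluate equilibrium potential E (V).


Apply the Pourbaix line equation: E = E0 + slope*pH
E = 0.178 + (-0.0286)*8.8 = 0.178 + (-0.25168) = -0.07368 V
Rounded to 4 decimal places: E = -0.0737 V

-0.0737 V


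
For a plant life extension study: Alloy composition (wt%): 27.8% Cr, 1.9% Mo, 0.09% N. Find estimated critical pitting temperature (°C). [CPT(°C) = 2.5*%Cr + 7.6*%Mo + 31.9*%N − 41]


Apply the ASTM G48 empirical CPT estimate: CPT(°C) = 2.5*%Cr + 7.6*%Mo + 31.9*%N − 41
2.5*27.8 = 69.5; 7.6*1.9 = 14.44; 31.9*0.09 = 2.871
CPT = 69.5 + 14.44 + 2.871 − 41 = 45.811 °C
Rounded to 0.1 °C: CPT ≈ 45.8 °C

45.8 °C


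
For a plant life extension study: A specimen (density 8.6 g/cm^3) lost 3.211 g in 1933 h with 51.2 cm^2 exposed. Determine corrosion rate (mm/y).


Apply the mm/y weight-loss relation: CR = 87600 * W / (D * A * T)
Numerator: 87600 * 3.211 = 281283.6
Denominator: 8.6 * 51.2 * 1933 = 851138.56
CR = 281283.6 / 851138.56 = 0.33048 mm/y

0.33048 mm/y


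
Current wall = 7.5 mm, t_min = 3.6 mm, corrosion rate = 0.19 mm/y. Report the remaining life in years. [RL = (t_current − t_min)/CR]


Apply the remaining-life relation: RL = (t_current − t_min) / CR
RL = (7.5 − 3.6) / 0.19 = 3.9 / 0.19 = 20.5 years

20.5 years


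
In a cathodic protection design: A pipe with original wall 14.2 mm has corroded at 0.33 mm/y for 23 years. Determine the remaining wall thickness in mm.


Remaining wall = original − CR × time
t = 14.2 − 0.33*23 = 14.2 − 7.59 = 6.61 mm

6.61 mm


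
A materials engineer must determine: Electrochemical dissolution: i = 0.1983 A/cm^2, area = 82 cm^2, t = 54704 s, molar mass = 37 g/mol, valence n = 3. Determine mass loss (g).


Apply Faraday's law: m = i*A*t*M / (n*F)
Total charge passed Q = i*A*t = 0.1983*82*54704 = 889519.8624 C
m = Q*M/(n*F) = 889519.8624*37/(3*96485) = 113.70415 g

113.70415 g


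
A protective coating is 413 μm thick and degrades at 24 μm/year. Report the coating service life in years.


Service life = thickness / degradation rate
Life = 413 / 24 = 17.2 years

17.2 years


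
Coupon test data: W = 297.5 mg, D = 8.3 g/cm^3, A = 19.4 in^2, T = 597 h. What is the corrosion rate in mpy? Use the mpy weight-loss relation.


Apply the mpy weight-loss relation: CR = 534 * W / (D * A * T)
Numerator: 534 * 297.5 = 158865.0
Denominator: 8.3 * 19.4 * 597 = 96128.94
CR = 158865.0 / 96128.94 = 1.65262 mpy

1.65262 mpy


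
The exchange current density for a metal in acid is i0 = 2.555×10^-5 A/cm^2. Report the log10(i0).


i0 = 2.555×10^-5 A/cm^2
log10(i0) = -4.593

-4.593


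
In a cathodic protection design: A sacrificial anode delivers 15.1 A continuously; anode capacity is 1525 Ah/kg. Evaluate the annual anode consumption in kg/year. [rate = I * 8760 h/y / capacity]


Annual consumption = current * hours per year / capacity
Rate = 15.1 * 8760 / 1525 = 86.7 kg/year

86.7 kg/year


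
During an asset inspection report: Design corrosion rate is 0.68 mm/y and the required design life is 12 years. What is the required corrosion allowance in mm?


Corrosion allowance = CR × design life
CA = 0.68 * 12 = 8.16 mm

8.16 mm


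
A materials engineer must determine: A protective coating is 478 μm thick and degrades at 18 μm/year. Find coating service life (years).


Service life = thickness / degradation rate
Life = 478 / 18 = 26.6 years

26.6 years


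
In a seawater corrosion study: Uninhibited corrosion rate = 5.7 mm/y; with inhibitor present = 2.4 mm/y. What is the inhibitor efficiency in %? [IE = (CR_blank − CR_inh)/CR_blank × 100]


Apply the inhibitor-efficiency definition: IE = (CR_blank − CR_inh)/CR_blank × 100
IE = (5.7 − 2.4) / 5.7 × 100
IE = 3.3 / 5.7 × 100 = 57.9 %

57.9 %


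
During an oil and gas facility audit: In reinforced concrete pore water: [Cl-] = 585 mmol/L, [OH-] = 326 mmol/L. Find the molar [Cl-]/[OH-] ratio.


Threshold parameter = [Cl-] / [OH-] (molar basis; both in mmol/L, so units cancel)
Ratio = 585 / 326 = 1.79

1.79


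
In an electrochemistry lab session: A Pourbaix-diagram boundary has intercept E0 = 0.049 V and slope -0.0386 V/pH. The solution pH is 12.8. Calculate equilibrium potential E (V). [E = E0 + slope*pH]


Apply the Pourbaix line equation: E = E0 + slope*pH
E = 0.049 + (-0.0386)*12.8 = 0.049 + (-0.49408) = -0.44508 V
Rounded to 4 decimal places: E = -0.4451 V

-0.4451 V


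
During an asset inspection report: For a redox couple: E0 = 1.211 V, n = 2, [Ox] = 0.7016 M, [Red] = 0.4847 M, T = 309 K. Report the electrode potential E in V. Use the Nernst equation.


Apply the Nernst equation: E = E0 + (RT/nF)*ln([Ox]/[Red])
Step 1: RT/nF = 8.314*309/(2*96485) = 0.01331308 V
Step 2: [Ox]/[Red] = 0.7016/0.4847 = 1.447493
Step 3: ln(1.447493) = 0.369833
Step 4: correction = 0.01331308 * 0.369833 = 0.005 V
E = 1.211 + 0.005 = 1.216 V

1.216 V


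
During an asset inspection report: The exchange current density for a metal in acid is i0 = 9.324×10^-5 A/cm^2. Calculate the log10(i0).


i0 = 9.324×10^-5 A/cm^2
log10(i0) = -4.03

-4.03


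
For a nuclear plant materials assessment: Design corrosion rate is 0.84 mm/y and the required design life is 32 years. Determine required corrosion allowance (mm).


Corrosion allowance = CR × design life
CA = 0.84 * 32 = 26.88 mm

26.88 mm


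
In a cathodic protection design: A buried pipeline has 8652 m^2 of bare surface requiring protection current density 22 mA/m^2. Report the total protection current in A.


I = area * current density, then convert mA → A (÷1000)
I = 8652 * 22 / 1000 = 190.34 A

190.34 A


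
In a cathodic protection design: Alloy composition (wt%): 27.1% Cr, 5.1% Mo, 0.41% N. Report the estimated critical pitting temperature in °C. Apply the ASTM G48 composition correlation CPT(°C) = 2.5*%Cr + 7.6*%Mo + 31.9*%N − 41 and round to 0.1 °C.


Apply the ASTM G48 empirical CPT estimate: CPT(°C) = 2.5*%Cr + 7.6*%Mo + 31.9*%N − 41
2.5*27.1 = 67.75; 7.6*5.1 = 38.76; 31.9*0.41 = 13.079
CPT = 67.75 + 38.76 + 13.079 − 41 = 78.589 °C
Rounded to 0.1 °C: CPT ≈ 78.6 °C

78.6 °C


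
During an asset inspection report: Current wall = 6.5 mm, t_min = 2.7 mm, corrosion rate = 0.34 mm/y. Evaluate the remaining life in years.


Apply the remaining-life relation: RL = (t_current − t_min) / CR
RL = (6.5 − 2.7) / 0.34 = 3.8 / 0.34 = 11.2 years

11.2 years


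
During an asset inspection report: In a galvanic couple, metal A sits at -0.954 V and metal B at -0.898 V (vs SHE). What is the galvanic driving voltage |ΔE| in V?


Driving voltage is the absolute potential difference.
|ΔE| = |-0.954 − (-0.898)| = 0.056 V

0.056 V


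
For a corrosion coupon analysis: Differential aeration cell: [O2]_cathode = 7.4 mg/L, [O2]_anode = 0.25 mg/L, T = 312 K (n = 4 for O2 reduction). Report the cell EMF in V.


Apply the Nernst concentration-cell relation: E = (RT/nF)*ln(C_cathode/C_anode)
RT/nF = 8.314*312/(4*96485) = 0.00672117 V
ln(7.4/0.25) = 3.38777
E = 0.00672117 * 3.38777 = 0.02277 V

0.02277 V


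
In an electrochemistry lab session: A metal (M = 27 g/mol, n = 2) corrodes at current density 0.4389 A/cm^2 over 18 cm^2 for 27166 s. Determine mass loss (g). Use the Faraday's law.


Apply Faraday's law: m = i*A*t*M / (n*F)
Total charge passed Q = i*A*t = 0.4389*18*27166 = 214616.8332 C
m = Q*M/(n*F) = 214616.8332*27/(2*96485) = 30.0288 g

30.0288 g


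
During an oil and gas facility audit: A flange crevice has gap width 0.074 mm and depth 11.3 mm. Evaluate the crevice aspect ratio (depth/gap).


Aspect ratio = depth / gap
Ratio = 11.3 / 0.074 = 152.7

152.7


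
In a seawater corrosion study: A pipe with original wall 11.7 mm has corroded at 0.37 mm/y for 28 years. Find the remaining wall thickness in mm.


Remaining wall = original − CR × time
t = 11.7 − 0.37*28 = 11.7 − 10.36 = 1.34 mm

1.34 mm


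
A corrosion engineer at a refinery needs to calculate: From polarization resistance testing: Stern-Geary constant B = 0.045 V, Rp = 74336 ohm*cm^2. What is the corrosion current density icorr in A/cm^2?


Apply the Stern-Geary relation: icorr = B / Rp
icorr = 0.045 / 74336 = 6.054×10^-7 A/cm^2

6.054×10^-7 A/cm^2


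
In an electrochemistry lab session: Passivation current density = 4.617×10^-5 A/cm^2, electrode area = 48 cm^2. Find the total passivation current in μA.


I = i_pass * A, then convert A → μA (×10^6)
I = 4.617×10^-5 * 48 * 10^6 = 2216.16 μA

2216.16 μA


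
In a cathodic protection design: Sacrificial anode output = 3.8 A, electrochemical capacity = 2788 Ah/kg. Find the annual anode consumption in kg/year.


Annual consumption = current * hours per year / capacity
Rate = 3.8 * 8760 / 2788 = 11.9 kg/year

11.9 kg/year


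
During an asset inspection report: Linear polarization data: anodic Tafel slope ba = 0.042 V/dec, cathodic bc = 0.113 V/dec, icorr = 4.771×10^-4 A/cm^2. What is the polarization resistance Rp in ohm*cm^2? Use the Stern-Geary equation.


Apply the Stern-Geary equation: Rp = ba*bc / (2.303*icorr*(ba+bc))
ba*bc = 0.042*0.113 = 0.004746
ba+bc = 0.155; 2.303*icorr*(ba+bc) = 2.303*4.771×10^-4*0.155 = 1.70308×10^-4
Rp = 0.004746 / 1.70308×10^-4 = 27.87 ohm*cm^2

27.87 ohm*cm^2


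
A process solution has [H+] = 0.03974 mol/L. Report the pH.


pH = −log10[H+]
pH = −log10(0.03974) = 1.4

1.4


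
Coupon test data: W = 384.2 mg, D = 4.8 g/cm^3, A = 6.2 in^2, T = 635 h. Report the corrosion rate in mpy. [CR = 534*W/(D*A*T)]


Apply the mpy weight-loss relation: CR = 534 * W / (D * A * T)
Numerator: 534 * 384.2 = 205162.8
Denominator: 4.8 * 6.2 * 635 = 18897.6
CR = 205162.8 / 18897.6 = 10.857 mpy

10.857 mpy


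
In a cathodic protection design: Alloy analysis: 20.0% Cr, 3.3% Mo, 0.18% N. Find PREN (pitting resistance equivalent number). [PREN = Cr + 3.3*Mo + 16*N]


Apply the PREN formula: PREN = Cr + 3.3*Mo + 16*N
PREN = 20.0 + 3.3*3.3 + 16*0.18
PREN = 20.0 + 10.89 + 2.88 = 33.77

33.77


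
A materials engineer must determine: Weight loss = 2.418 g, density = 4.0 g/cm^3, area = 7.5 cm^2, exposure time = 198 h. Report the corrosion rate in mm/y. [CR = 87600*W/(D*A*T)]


Apply the mm/y weight-loss relation: CR = 87600 * W / (D * A * T)
Numerator: 87600 * 2.418 = 211816.8
Denominator: 4.0 * 7.5 * 198 = 5940.0
CR = 211816.8 / 5940.0 = 35.6594 mm/y

35.6594 mm/y


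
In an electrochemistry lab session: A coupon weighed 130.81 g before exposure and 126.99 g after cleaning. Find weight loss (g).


Weight loss = initial − final
WL = 130.81 − 126.99 = 3.82 g

3.82 g


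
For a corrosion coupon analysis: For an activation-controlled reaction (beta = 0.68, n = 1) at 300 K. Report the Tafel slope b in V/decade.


Apply the Tafel slope relation: b = 2.303*R*T/(beta*n*F)
Numerator: 2.303 * 8.314 * 300 = 5744.14
Denominator: 0.68 * 1 * 96485 = 65609.8
b = 5744.14 / 65609.8 = 0.0876 V/decade

0.0876 V/decade


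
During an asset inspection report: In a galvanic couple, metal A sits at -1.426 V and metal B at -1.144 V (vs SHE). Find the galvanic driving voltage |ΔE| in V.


Driving voltage is the absolute potential difference.
|ΔE| = |-1.426 − (-1.144)| = 0.282 V

0.282 V


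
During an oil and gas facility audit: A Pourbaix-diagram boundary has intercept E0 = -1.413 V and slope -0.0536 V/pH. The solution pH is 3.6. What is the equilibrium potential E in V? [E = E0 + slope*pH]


Apply the Pourbaix line equation: E = E0 + slope*pH
E = -1.413 + (-0.0536)*3.6 = -1.413 + (-0.19296) = -1.60596 V
Rounded to 3 decimal places: E = -1.606 V

-1.606 V


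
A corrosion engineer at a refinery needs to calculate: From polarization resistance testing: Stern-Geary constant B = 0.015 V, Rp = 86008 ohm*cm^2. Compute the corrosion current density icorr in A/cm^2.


Apply the Stern-Geary relation: icorr = B / Rp
icorr = 0.015 / 86008 = 1.744×10^-7 A/cm^2

1.744×10^-7 A/cm^2


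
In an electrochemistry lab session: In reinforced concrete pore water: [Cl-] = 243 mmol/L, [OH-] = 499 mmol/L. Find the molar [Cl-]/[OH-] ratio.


Threshold parameter = [Cl-] / [OH-] (molar basis; both in mmol/L, so units cancel)
Ratio = 243 / 499 = 0.49

0.49


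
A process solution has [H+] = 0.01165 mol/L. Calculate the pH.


pH = −log10[H+]
pH = −log10(0.01165) = 1.93

1.93


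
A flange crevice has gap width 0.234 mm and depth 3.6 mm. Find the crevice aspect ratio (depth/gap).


Aspect ratio = depth / gap
Ratio = 3.6 / 0.234 = 15.4

15.4


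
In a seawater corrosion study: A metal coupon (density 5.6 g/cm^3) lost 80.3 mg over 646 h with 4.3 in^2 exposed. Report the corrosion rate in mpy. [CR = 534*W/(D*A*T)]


Apply the mpy weight-loss relation: CR = 534 * W / (D * A * T)
Numerator: 534 * 80.3 = 42880.2
Denominator: 5.6 * 4.3 * 646 = 15555.68
CR = 42880.2 / 15555.68 = 2.75656 mpy

2.75656 mpy


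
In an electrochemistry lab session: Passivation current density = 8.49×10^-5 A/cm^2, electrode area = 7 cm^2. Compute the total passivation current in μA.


I = i_pass * A, then convert A → μA (×10^6)
I = 8.49×10^-5 * 7 * 10^6 = 594.3 μA

594.3 μA


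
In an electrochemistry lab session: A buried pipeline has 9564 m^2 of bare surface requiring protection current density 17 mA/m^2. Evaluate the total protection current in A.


I = area * current density, then convert mA → A (÷1000)
I = 9564 * 17 / 1000 = 162.59 A

162.59 A
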